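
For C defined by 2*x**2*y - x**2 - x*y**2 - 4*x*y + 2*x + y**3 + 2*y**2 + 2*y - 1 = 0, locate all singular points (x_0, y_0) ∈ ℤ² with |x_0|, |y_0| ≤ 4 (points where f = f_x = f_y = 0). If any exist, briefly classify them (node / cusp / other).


Singular points: {(1, 0)}; classification: node.

Compute partial derivatives:
  f_x = 4*x*y - 2*x - y**2 - 4*y + 2.
  f_y = 2*x**2 - 2*x*y - 4*x + 3*y**2 + 4*y + 2.
Scan x_0 ∈ {−4, ..., 4}. For each x_0, f_y(x_0, y) is a polynomial in y; find its integer roots y ∈ {−4, ..., 4}, then test f_x and f at those candidates.
  x = -4: f_y(-4, y) = 3*y**2 + 12*y + 50; no integer root y with |y| ≤ 4.
  x = -3: f_y(-3, y) = 3*y**2 + 10*y + 32; no integer root y with |y| ≤ 4.
  x = -2: f_y(-2, y) = 3*y**2 + 8*y + 18; no integer root y with |y| ≤ 4.
  x = -1: f_y(-1, y) = 3*y**2 + 6*y + 8; no integer root y with |y| ≤ 4.
  x = 0: f_y(0, y) = 3*y**2 + 4*y + 2; no integer root y with |y| ≤ 4.
  x = 1: f_y(1, y) = 3*y**2 + 2*y; vanishes at y ∈ {0}. (1, 0): f_x = 0, f = 0 — SINGULAR.
  x = 2: f_y(2, y) = 3*y**2 + 2; no integer root y with |y| ≤ 4.
  x = 3: f_y(3, y) = 3*y**2 - 2*y + 8; no integer root y with |y| ≤ 4.
  x = 4: f_y(4, y) = 3*y**2 - 4*y + 18; no integer root y with |y| ≤ 4.
Only singular point on the grid: (1, 0).
Classify: substitute x = 1 + u, y = 0 + v and expand: f = 2*u**2*v - u**2 - u*v**2 + v**3 + v**2.
No constant or linear terms (consistent with a singular point). Quadratic part: -u**2 + v**2. Cubic part: 2*u**2*v - u*v**2 + v**3.
The quadratic part v**2 - u**2 = (v − u)(v + u) splits into two distinct linear factors, so there are two distinct tangent lines y − 0 = ±(x − 1) — this is a node (ordinary double point).
Classification: node.


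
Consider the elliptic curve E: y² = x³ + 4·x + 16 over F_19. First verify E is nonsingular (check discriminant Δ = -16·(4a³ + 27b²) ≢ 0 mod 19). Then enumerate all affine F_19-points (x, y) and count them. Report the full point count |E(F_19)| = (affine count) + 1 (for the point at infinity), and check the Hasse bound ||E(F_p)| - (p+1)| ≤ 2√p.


Affine points = {(0, 4), (0, 15), (3, 6), (3, 13), (4, 1), (4, 18), (5, 3), (5, 16), (6, 3), (6, 16), (7, 8), (7, 11), (8, 3), (8, 16), (10, 7), (10, 12), (11, 2), (11, 17), (12, 5), (12, 14), (13, 2), (13, 17), (14, 2), (14, 17), (17, 0), (18, 7), (18, 12)}; affine count = 27; |E(F_19)| = 28.

Discriminant check: Δ ∝ 4a³ + 27b² = 4·4³ + 27·16² = 4·64 + 27·256 ≡ 5 (mod 19). Nonzero ⇒ E is nonsingular.
For each x ∈ F_19, compute rhs = x³ + 4·x + 16 mod 19, then count y ∈ F_19 with y² ≡ rhs.
  x = 0: rhs = 16, matching y values: 4, 15 (2 points).
  x = 1: rhs = 2, matching y values: none (0 points).
  x = 2: rhs = 13, matching y values: none (0 points).
  x = 3: rhs = 17, matching y values: 6, 13 (2 points).
  x = 4: rhs = 1, matching y values: 1, 18 (2 points).
  x = 5: rhs = 9, matching y values: 3, 16 (2 points).
  x = 6: rhs = 9, matching y values: 3, 16 (2 points).
  x = 7: rhs = 7, matching y values: 8, 11 (2 points).
  x = 8: rhs = 9, matching y values: 3, 16 (2 points).
  x = 9: rhs = 2, matching y values: none (0 points).
  x = 10: rhs = 11, matching y values: 7, 12 (2 points).
  x = 11: rhs = 4, matching y values: 2, 17 (2 points).
  x = 12: rhs = 6, matching y values: 5, 14 (2 points).
  x = 13: rhs = 4, matching y values: 2, 17 (2 points).
  x = 14: rhs = 4, matching y values: 2, 17 (2 points).
  x = 15: rhs = 12, matching y values: none (0 points).
  x = 16: rhs = 15, matching y values: none (0 points).
  x = 17: rhs = 0, matching y values: 0 (1 points).
  x = 18: rhs = 11, matching y values: 7, 12 (2 points).
Total affine count: 27.
Full point count |E(F_19)| = 27 + 1 = 28.
Hasse bound: |28 − (19+1)| = |8| = 8 ≤ 2√19 ≈ 8.7178 ✓.


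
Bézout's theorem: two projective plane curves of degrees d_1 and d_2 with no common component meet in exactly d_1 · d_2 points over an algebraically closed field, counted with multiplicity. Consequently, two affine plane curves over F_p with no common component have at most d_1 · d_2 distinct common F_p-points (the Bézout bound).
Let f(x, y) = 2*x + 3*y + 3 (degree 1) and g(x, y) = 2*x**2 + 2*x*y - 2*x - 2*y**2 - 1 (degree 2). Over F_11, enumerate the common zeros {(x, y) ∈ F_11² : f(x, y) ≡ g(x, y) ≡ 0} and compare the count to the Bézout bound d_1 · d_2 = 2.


Common zeros: ∅; count = 0; Bézout bound = 2.

deg(f) = 1, deg(g) = 2, so Bézout bound = 2.
Scan x ∈ F_11. For each x, list the y ∈ F_11 with f(x, y) ≡ 0 and those with g(x, y) ≡ 0 (mod 11); the common zeros in that column are the intersection.
  x = 0: f ≡ 0 at y ∈ {10}; g ≡ 0 at y ∈ {4, 7}; common: ∅.
  x = 1: f ≡ 0 at y ∈ {2}; g ≡ 0 at y ∈ ∅; common: ∅.
  x = 2: f ≡ 0 at y ∈ {5}; g ≡ 0 at y ∈ ∅; common: ∅.
  x = 3: f ≡ 0 at y ∈ {8}; g ≡ 0 at y ∈ {0, 3}; common: ∅.
  x = 4: f ≡ 0 at y ∈ {0}; g ≡ 0 at y ∈ ∅; common: ∅.
  x = 5: f ≡ 0 at y ∈ {3}; g ≡ 0 at y ∈ {7, 9}; common: ∅.
  x = 6: f ≡ 0 at y ∈ {6}; g ≡ 0 at y ∈ {3}; common: ∅.
  x = 7: f ≡ 0 at y ∈ {9}; g ≡ 0 at y ∈ ∅; common: ∅.
  x = 8: f ≡ 0 at y ∈ {1}; g ≡ 0 at y ∈ {4}; common: ∅.
  x = 9: f ≡ 0 at y ∈ {4}; g ≡ 0 at y ∈ {0, 9}; common: ∅.
  x = 10: f ≡ 0 at y ∈ {7}; g ≡ 0 at y ∈ ∅; common: ∅.
Collecting: common zeros = ∅, so the count is 0.
Comparison with the Bézout bound: 0 ≤ 2 = deg(f)·deg(g), as expected for curves with no common component (the affine F_11-count falls short of the bound because intersections may lie at infinity, over extension fields, or carry multiplicity).


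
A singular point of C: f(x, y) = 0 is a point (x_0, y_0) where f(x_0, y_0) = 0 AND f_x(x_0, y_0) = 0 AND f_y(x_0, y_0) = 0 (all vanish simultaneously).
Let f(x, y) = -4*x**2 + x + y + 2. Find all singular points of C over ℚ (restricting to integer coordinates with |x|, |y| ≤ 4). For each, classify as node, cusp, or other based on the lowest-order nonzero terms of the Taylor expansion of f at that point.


No singular points in the scanned grid; C is smooth there.

Compute partial derivatives:
  f_x = 1 - 8*x.
  f_y = 1.
f_y = 1 is a nonzero constant, so f_y never vanishes: no point (x, y) can satisfy f = f_x = f_y = 0. In particular no (x, y) ∈ {−4, ..., 4}² is singular; the curve is smooth.


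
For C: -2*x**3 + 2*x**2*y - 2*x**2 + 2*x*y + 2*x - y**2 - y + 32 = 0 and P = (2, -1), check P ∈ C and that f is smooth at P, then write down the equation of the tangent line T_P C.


Tangent line at P: -40*x + 13*y + 93 = 0.

Step 1: f(2, -1) = 0, so P lies on C.
Step 2: partial derivatives
  f_x(x, y) = -6*x**2 + 4*x*y - 4*x + 2*y + 2, f_y(x, y) = 2*x**2 + 2*x - 2*y - 1.
  f_x(P) = -40, f_y(P) = 13 (gradient nonzero, so P is smooth).
Step 3: tangent line at P: -40·(x − 2) + 13·(y − -1) = 0.
Expanding: -40*x + 13*y + 93 = 0.


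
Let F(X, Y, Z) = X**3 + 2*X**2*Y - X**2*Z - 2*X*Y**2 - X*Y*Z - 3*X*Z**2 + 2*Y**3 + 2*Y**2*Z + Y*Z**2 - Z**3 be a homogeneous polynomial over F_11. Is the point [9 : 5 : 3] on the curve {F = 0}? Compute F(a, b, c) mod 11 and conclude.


F(9,5,3) ≡ 6 (mod 11); P is NOT on the curve.

Evaluate F(9, 5, 3) term-by-term (mod 11).
  X**3 ↦ 1·729·1·1 = 729
  2*X**2*Y ↦ 2·81·5·1 = 810
  -X**2*Z ↦ -1·81·1·3 = -243
  -2*X*Y**2 ↦ -2·9·25·1 = -450
  -X*Y*Z ↦ -1·9·5·3 = -135
  -3*X*Z**2 ↦ -3·9·1·9 = -243
  2*Y**3 ↦ 2·1·125·1 = 250
  2*Y**2*Z ↦ 2·1·25·3 = 150
  Y*Z**2 ↦ 1·1·5·9 = 45
  -Z**3 ↦ -1·1·1·27 = -27
Sum: F(9, 5, 3) = (729) + (810) + (-243) + (-450) + (-135) + (-243) + (250) + (150) + (45) + (-27) = 886.
Reducing mod 11: 886 ≡ 6 (mod 11).
Since F(a, b, c) ≡ 6 ≠ 0 (mod 11), P does NOT lie on the curve.


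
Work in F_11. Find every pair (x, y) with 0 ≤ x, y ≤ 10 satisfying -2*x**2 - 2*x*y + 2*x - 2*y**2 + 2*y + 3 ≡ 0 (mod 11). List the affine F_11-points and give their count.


Affine F_11-points: {(4, 4)}; count = 1.

For each of the 121 pairs (x, y) ∈ F_11², evaluate f(x, y) mod 11. Record the zeros.
  x = 0: [0↦3, 1↦3, 2↦10, 3↦2, 4↦1, 5↦7, 6↦9, 7↦7, 8↦1, 9↦2, 10↦10]  zeros at y ∈ ∅
  x = 1: [0↦3, 1↦1, 2↦6, 3↦7, 4↦4, 5↦8, 6↦8, 7↦4, 8↦7, 9↦6, 10↦1]  zeros at y ∈ ∅
  x = 2: [0↦10, 1↦6, 2↦9, 3↦8, 4↦3, 5↦5, 6↦3, 7↦8, 8↦9, 9↦6, 10↦10]  zeros at y ∈ ∅
  x = 3: [0↦2, 1↦7, 2↦8, 3↦5, 4↦9, 5↦9, 6↦5, 7↦8, 8↦7, 9↦2, 10↦4]  zeros at y ∈ ∅
  x = 4: [0↦1, 1↦4, 2↦3, 3↦9, 4↦0, 5↦9, 6↦3, 7↦4, 8↦1, 9↦5, 10↦5]  zeros at y ∈ {4}
  x = 5: [0↦7, 1↦8, 2↦5, 3↦9, 4↦9, 5↦5, 6↦8, 7↦7, 8↦2, 9↦4, 10↦2]  zeros at y ∈ ∅
  x = 6: [0↦9, 1↦8, 2↦3, 3↦5, 4↦3, 5↦8, 6↦9, 7↦6, 8↦10, 9↦10, 10↦6]  zeros at y ∈ ∅
  x = 7: [0↦7, 1↦4, 2↦8, 3↦8, 4↦4, 5↦7, 6↦6, 7↦1, 8↦3, 9↦1, 10↦6]  zeros at y ∈ ∅
  x = 8: [0↦1, 1↦7, 2↦9, 3↦7, 4↦1, 5↦2, 6↦10, 7↦3, 8↦3, 9↦10, 10↦2]  zeros at y ∈ ∅
  x = 9: [0↦2, 1↦6, 2↦6, 3↦2, 4↦5, 5↦4, 6↦10, 7↦1, 8↦10, 9↦4, 10↦5]  zeros at y ∈ ∅
  x = 10: [0↦10, 1↦1, 2↦10, 3↦4, 4↦5, 5↦2, 6↦6, 7↦6, 8↦2, 9↦5, 10↦4]  zeros at y ∈ ∅
Collecting zeros: affine points = {(4, 4)}.
Total count |C(F_11)_aff| = 1.


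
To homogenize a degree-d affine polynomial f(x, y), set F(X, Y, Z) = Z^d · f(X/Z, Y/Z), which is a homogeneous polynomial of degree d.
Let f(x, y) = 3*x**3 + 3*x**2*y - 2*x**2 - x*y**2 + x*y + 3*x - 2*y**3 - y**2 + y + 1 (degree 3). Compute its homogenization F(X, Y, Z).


F(X, Y, Z) = 3*X**3 + 3*X**2*Y - 2*X**2*Z - X*Y**2 + X*Y*Z + 3*X*Z**2 - 2*Y**3 - Y**2*Z + Y*Z**2 + Z**3

deg(f) = 3.
Substitute x = X/Z, y = Y/Z into f, then multiply by Z^3.
  monomial 3·x^3·y^0 ↦ 3·X^3·Y^0·Z^0.
  monomial 3·x^2·y^1 ↦ 3·X^2·Y^1·Z^0.
  monomial -2·x^2·y^0 ↦ -2·X^2·Y^0·Z^1.
  monomial -1·x^1·y^2 ↦ -1·X^1·Y^2·Z^0.
  monomial 1·x^1·y^1 ↦ 1·X^1·Y^1·Z^1.
  monomial 3·x^1·y^0 ↦ 3·X^1·Y^0·Z^2.
  monomial -2·x^0·y^3 ↦ -2·X^0·Y^3·Z^0.
  monomial -1·x^0·y^2 ↦ -1·X^0·Y^2·Z^1.
  monomial 1·x^0·y^1 ↦ 1·X^0·Y^1·Z^2.
  monomial 1·x^0·y^0 ↦ 1·X^0·Y^0·Z^3.
Collecting: F(X, Y, Z) = 3*X**3 + 3*X**2*Y - 2*X**2*Z - X*Y**2 + X*Y*Z + 3*X*Z**2 - 2*Y**3 - Y**2*Z + Y*Z**2 + Z**3.


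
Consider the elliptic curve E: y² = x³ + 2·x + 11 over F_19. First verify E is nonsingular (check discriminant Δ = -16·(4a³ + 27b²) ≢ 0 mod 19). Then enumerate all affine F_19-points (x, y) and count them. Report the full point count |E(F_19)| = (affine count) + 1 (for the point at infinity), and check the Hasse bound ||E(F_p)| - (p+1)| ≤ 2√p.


Affine points = {(0, 7), (0, 12), (2, 2), (2, 17), (3, 5), (3, 14), (4, 8), (4, 11), (6, 7), (6, 12), (7, 8), (7, 11), (8, 8), (8, 11), (9, 6), (9, 13), (10, 9), (10, 10), (13, 7), (13, 12), (14, 3), (14, 16), (16, 4), (16, 15)}; affine count = 24; |E(F_19)| = 25.

Discriminant check: Δ ∝ 4a³ + 27b² = 4·2³ + 27·11² = 4·8 + 27·121 ≡ 12 (mod 19). Nonzero ⇒ E is nonsingular.
For each x ∈ F_19, compute rhs = x³ + 2·x + 11 mod 19, then count y ∈ F_19 with y² ≡ rhs.
  x = 0: rhs = 11, matching y values: 7, 12 (2 points).
  x = 1: rhs = 14, matching y values: none (0 points).
  x = 2: rhs = 4, matching y values: 2, 17 (2 points).
  x = 3: rhs = 6, matching y values: 5, 14 (2 points).
  x = 4: rhs = 7, matching y values: 8, 11 (2 points).
  x = 5: rhs = 13, matching y values: none (0 points).
  x = 6: rhs = 11, matching y values: 7, 12 (2 points).
  x = 7: rhs = 7, matching y values: 8, 11 (2 points).
  x = 8: rhs = 7, matching y values: 8, 11 (2 points).
  x = 9: rhs = 17, matching y values: 6, 13 (2 points).
  x = 10: rhs = 5, matching y values: 9, 10 (2 points).
  x = 11: rhs = 15, matching y values: none (0 points).
  x = 12: rhs = 15, matching y values: none (0 points).
  x = 13: rhs = 11, matching y values: 7, 12 (2 points).
  x = 14: rhs = 9, matching y values: 3, 16 (2 points).
  x = 15: rhs = 15, matching y values: none (0 points).
  x = 16: rhs = 16, matching y values: 4, 15 (2 points).
  x = 17: rhs = 18, matching y values: none (0 points).
  x = 18: rhs = 8, matching y values: none (0 points).
Total affine count: 24.
Full point count |E(F_19)| = 24 + 1 = 25.
Hasse bound: |25 − (19+1)| = |5| = 5 ≤ 2√19 ≈ 8.7178 ✓.


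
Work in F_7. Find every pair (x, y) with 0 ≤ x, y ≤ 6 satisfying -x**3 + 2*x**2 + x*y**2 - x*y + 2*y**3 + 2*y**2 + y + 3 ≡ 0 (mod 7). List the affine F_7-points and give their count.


Affine F_7-points: {(0, 5), (1, 5), (4, 3), (5, 6)}; count = 4.

For each of the 49 pairs (x, y) ∈ F_7², evaluate f(x, y) mod 7. Record the zeros.
  x = 0: [0↦3, 1↦1, 2↦1, 3↦1, 4↦6, 5↦0, 6↦2]  zeros at y ∈ {5}
  x = 1: [0↦4, 1↦2, 2↦4, 3↦1, 4↦5, 5↦0, 6↦5]  zeros at y ∈ {5}
  x = 2: [0↦3, 1↦1, 2↦5, 3↦6, 4↦2, 5↦5, 6↦6]  zeros at y ∈ ∅
  x = 3: [0↦1, 1↦6, 2↦5, 3↦3, 4↦5, 5↦2, 6↦6]  zeros at y ∈ ∅
  x = 4: [0↦6, 1↦4, 2↦5, 3↦0, 4↦1, 5↦6, 6↦6]  zeros at y ∈ {3}
  x = 5: [0↦5, 1↦3, 2↦6, 3↦5, 4↦5, 5↦4, 6↦0]  zeros at y ∈ {6}
  x = 6: [0↦6, 1↦4, 2↦2, 3↦5, 4↦4, 5↦4, 6↦3]  zeros at y ∈ ∅
Collecting zeros: affine points = {(0, 5), (1, 5), (4, 3), (5, 6)}.
Total count |C(F_7)_aff| = 4.


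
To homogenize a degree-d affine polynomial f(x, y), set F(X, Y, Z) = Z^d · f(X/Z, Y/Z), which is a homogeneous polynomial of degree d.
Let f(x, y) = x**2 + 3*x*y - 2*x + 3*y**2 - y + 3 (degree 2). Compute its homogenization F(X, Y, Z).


F(X, Y, Z) = X**2 + 3*X*Y - 2*X*Z + 3*Y**2 - Y*Z + 3*Z**2

deg(f) = 2.
Substitute x = X/Z, y = Y/Z into f, then multiply by Z^2.
  monomial 1·x^2·y^0 ↦ 1·X^2·Y^0·Z^0.
  monomial 3·x^1·y^1 ↦ 3·X^1·Y^1·Z^0.
  monomial -2·x^1·y^0 ↦ -2·X^1·Y^0·Z^1.
  monomial 3·x^0·y^2 ↦ 3·X^0·Y^2·Z^0.
  monomial -1·x^0·y^1 ↦ -1·X^0·Y^1·Z^1.
  monomial 3·x^0·y^0 ↦ 3·X^0·Y^0·Z^2.
Collecting: F(X, Y, Z) = X**2 + 3*X*Y - 2*X*Z + 3*Y**2 - Y*Z + 3*Z**2.


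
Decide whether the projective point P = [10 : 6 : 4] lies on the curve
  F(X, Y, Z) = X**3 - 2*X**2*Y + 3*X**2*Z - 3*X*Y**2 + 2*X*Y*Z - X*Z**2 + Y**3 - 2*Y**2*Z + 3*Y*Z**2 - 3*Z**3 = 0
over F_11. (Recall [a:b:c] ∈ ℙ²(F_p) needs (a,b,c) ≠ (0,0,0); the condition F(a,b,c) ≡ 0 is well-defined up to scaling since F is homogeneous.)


F(10,6,4) ≡ 0 (mod 11); P is on the curve.

Evaluate F(10, 6, 4) term-by-term (mod 11).
  X**3 ↦ 1·1000·1·1 = 1000
  -2*X**2*Y ↦ -2·100·6·1 = -1200
  3*X**2*Z ↦ 3·100·1·4 = 1200
  -3*X*Y**2 ↦ -3·10·36·1 = -1080
  2*X*Y*Z ↦ 2·10·6·4 = 480
  -X*Z**2 ↦ -1·10·1·16 = -160
  Y**3 ↦ 1·1·216·1 = 216
  -2*Y**2*Z ↦ -2·1·36·4 = -288
  3*Y*Z**2 ↦ 3·1·6·16 = 288
  -3*Z**3 ↦ -3·1·1·64 = -192
Sum: F(10, 6, 4) = (1000) + (-1200) + (1200) + (-1080) + (480) + (-160) + (216) + (-288) + (288) + (-192) = 264.
Reducing mod 11: 264 ≡ 0 (mod 11).
Since F(a, b, c) ≡ 0 (mod 11), P lies on the curve.


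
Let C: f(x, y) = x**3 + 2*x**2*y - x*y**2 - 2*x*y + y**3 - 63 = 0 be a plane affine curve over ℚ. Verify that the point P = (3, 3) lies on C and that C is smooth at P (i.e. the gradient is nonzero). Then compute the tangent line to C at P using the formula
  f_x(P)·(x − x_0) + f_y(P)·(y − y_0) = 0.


Tangent line at P: 48*x + 21*y - 207 = 0.

Step 1: f(3, 3) = 0, so P lies on C.
Step 2: partial derivatives
  f_x(x, y) = 3*x**2 + 4*x*y - y**2 - 2*y, f_y(x, y) = 2*x**2 - 2*x*y - 2*x + 3*y**2.
  f_x(P) = 48, f_y(P) = 21 (gradient nonzero, so P is smooth).
Step 3: tangent line at P: 48·(x − 3) + 21·(y − 3) = 0.
Expanding: 48*x + 21*y - 207 = 0.


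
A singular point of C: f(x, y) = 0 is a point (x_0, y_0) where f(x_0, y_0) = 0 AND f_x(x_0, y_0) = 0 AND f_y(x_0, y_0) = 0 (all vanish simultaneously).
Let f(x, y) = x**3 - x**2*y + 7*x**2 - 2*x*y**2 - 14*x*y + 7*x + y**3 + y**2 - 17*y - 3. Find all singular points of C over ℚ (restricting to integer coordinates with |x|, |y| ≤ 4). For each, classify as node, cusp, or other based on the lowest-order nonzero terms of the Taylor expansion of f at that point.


Singular points: {(-3, -2)}; classification: cusp.

Compute partial derivatives:
  f_x = 3*x**2 - 2*x*y + 14*x - 2*y**2 - 14*y + 7.
  f_y = -x**2 - 4*x*y - 14*x + 3*y**2 + 2*y - 17.
Scan x_0 ∈ {−4, ..., 4}. For each x_0, f_y(x_0, y) is a polynomial in y; find its integer roots y ∈ {−4, ..., 4}, then test f_x and f at those candidates.
  x = -4: f_y(-4, y) = 3*y**2 + 18*y + 23; no integer root y with |y| ≤ 4.
  x = -3: f_y(-3, y) = 3*y**2 + 14*y + 16; vanishes at y ∈ {-2}. (-3, -2): f_x = 0, f = 0 — SINGULAR.
  x = -2: f_y(-2, y) = 3*y**2 + 10*y + 7; vanishes at y ∈ {-1}. (-2, -1): f_x = -1 ≠ 0.
  x = -1: f_y(-1, y) = 3*y**2 + 6*y - 4; no integer root y with |y| ≤ 4.
  x = 0: f_y(0, y) = 3*y**2 + 2*y - 17; no integer root y with |y| ≤ 4.
  x = 1: f_y(1, y) = 3*y**2 - 2*y - 32; no integer root y with |y| ≤ 4.
  x = 2: f_y(2, y) = 3*y**2 - 6*y - 49; no integer root y with |y| ≤ 4.
  x = 3: f_y(3, y) = 3*y**2 - 10*y - 68; no integer root y with |y| ≤ 4.
  x = 4: f_y(4, y) = 3*y**2 - 14*y - 89; no integer root y with |y| ≤ 4.
Only singular point on the grid: (-3, -2).
Classify: substitute x = -3 + u, y = -2 + v and expand: f = u**3 - u**2*v - 2*u*v**2 + v**3 + v**2.
No constant or linear terms (consistent with a singular point). Quadratic part: v**2. Cubic part: u**3 - u**2*v - 2*u*v**2 + v**3.
The quadratic part v**2 is a perfect square, so there is a single (double) tangent line v = 0, i.e. y = -2. Restricting the cubic part to that line (v = 0) leaves u**3 ≠ 0, so f is not divisible by v and the branch is v² ≈ -u**3 to lowest order — this is a cusp.
Classification: cusp.


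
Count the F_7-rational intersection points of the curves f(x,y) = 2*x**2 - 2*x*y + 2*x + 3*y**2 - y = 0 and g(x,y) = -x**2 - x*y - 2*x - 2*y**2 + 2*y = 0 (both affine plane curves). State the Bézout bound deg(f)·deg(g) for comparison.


Common zeros: {(0, 0), (4, 5)}; count = 2; Bézout bound = 4.

deg(f) = 2, deg(g) = 2, so Bézout bound = 4.
Scan x ∈ F_7. For each x, list the y ∈ F_7 with f(x, y) ≡ 0 and those with g(x, y) ≡ 0 (mod 7); the common zeros in that column are the intersection.
  x = 0: f ≡ 0 at y ∈ {0, 5}; g ≡ 0 at y ∈ {0, 1}; common: {0}.
  x = 1: f ≡ 0 at y ∈ ∅; g ≡ 0 at y ∈ ∅; common: ∅.
  x = 2: f ≡ 0 at y ∈ {2}; g ≡ 0 at y ∈ ∅; common: ∅.
  x = 3: f ≡ 0 at y ∈ ∅; g ≡ 0 at y ∈ {5}; common: ∅.
  x = 4: f ≡ 0 at y ∈ {5}; g ≡ 0 at y ∈ {1, 5}; common: {5}.
  x = 5: f ≡ 0 at y ∈ ∅; g ≡ 0 at y ∈ {0, 2}; common: ∅.
  x = 6: f ≡ 0 at y ∈ {0, 2}; g ≡ 0 at y ∈ ∅; common: ∅.
Collecting: common zeros = {(0, 0), (4, 5)}, so the count is 2.
Comparison with the Bézout bound: 2 ≤ 4 = deg(f)·deg(g), as expected for curves with no common component (the affine F_7-count falls short of the bound because intersections may lie at infinity, over extension fields, or carry multiplicity).


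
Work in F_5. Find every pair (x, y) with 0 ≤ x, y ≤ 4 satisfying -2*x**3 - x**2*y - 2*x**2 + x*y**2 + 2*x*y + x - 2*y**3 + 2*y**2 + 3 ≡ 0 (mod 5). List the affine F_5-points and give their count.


Affine F_5-points: {(0, 2), (1, 0)}; count = 2.

For each of the 25 pairs (x, y) ∈ F_5², evaluate f(x, y) mod 5. Record the zeros.
  x = 0: [0↦3, 1↦3, 2↦0, 3↦2, 4↦2]  zeros at y ∈ {2}
  x = 1: [0↦0, 1↦2, 2↦3, 3↦1, 4↦4]  zeros at y ∈ {0}
  x = 2: [0↦1, 1↦3, 2↦1, 3↦3, 4↦2]  zeros at y ∈ ∅
  x = 3: [0↦4, 1↦4, 2↦2, 3↦1, 4↦4]  zeros at y ∈ ∅
  x = 4: [0↦2, 1↦3, 2↦4, 3↦3, 4↦3]  zeros at y ∈ ∅
Collecting zeros: affine points = {(0, 2), (1, 0)}.
Total count |C(F_5)_aff| = 2.


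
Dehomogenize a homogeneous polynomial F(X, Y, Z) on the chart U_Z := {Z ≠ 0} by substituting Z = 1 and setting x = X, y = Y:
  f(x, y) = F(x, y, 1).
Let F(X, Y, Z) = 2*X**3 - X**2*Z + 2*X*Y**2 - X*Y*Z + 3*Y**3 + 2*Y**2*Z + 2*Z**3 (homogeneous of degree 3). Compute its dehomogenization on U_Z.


f(x, y) = 2*x**3 - x**2 + 2*x*y**2 - x*y + 3*y**3 + 2*y**2 + 2

On U_Z we set Z = 1. Each monomial c·X^i·Y^j·Z^k in F becomes c·x^i·y^j·1^k = c·x^i·y^j.
Substituting Z = 1: F(X, Y, 1) = 2*x**3 - x**2 + 2*x*y**2 - x*y + 3*y**3 + 2*y**2 + 2.
Note: deg(f) ≤ deg(F) = 3; strict inequality happens when F is divisible by Z (lost terms).


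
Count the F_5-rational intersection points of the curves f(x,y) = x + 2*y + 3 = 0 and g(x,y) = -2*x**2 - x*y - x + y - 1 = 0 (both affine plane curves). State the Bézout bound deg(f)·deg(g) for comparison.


Common zeros: {(0, 1)}; count = 1; Bézout bound = 2.

deg(f) = 1, deg(g) = 2, so Bézout bound = 2.
Scan x ∈ F_5. For each x, list the y ∈ F_5 with f(x, y) ≡ 0 and those with g(x, y) ≡ 0 (mod 5); the common zeros in that column are the intersection.
  x = 0: f ≡ 0 at y ∈ {1}; g ≡ 0 at y ∈ {1}; common: {1}.
  x = 1: f ≡ 0 at y ∈ {3}; g ≡ 0 at y ∈ ∅; common: ∅.
  x = 2: f ≡ 0 at y ∈ {0}; g ≡ 0 at y ∈ {4}; common: ∅.
  x = 3: f ≡ 0 at y ∈ {2}; g ≡ 0 at y ∈ {4}; common: ∅.
  x = 4: f ≡ 0 at y ∈ {4}; g ≡ 0 at y ∈ {1}; common: ∅.
Collecting: common zeros = {(0, 1)}, so the count is 1.
Comparison with the Bézout bound: 1 ≤ 2 = deg(f)·deg(g), as expected for curves with no common component (the affine F_5-count falls short of the bound because intersections may lie at infinity, over extension fields, or carry multiplicity).


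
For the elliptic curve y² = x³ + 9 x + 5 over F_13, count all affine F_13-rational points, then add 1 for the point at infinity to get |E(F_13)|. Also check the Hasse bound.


Affine points = {(4, 1), (4, 12), (8, 2), (8, 11), (9, 3), (9, 10), (10, 4), (10, 9)}; affine count = 8; |E(F_13)| = 9.

Discriminant check: Δ ∝ 4a³ + 27b² = 4·9³ + 27·5² = 4·729 + 27·25 ≡ 3 (mod 13). Nonzero ⇒ E is nonsingular.
For each x ∈ F_13, compute rhs = x³ + 9·x + 5 mod 13, then count y ∈ F_13 with y² ≡ rhs.
  x = 0: rhs = 5, matching y values: none (0 points).
  x = 1: rhs = 2, matching y values: none (0 points).
  x = 2: rhs = 5, matching y values: none (0 points).
  x = 3: rhs = 7, matching y values: none (0 points).
  x = 4: rhs = 1, matching y values: 1, 12 (2 points).
  x = 5: rhs = 6, matching y values: none (0 points).
  x = 6: rhs = 2, matching y values: none (0 points).
  x = 7: rhs = 8, matching y values: none (0 points).
  x = 8: rhs = 4, matching y values: 2, 11 (2 points).
  x = 9: rhs = 9, matching y values: 3, 10 (2 points).
  x = 10: rhs = 3, matching y values: 4, 9 (2 points).
  x = 11: rhs = 5, matching y values: none (0 points).
  x = 12: rhs = 8, matching y values: none (0 points).
Total affine count: 8.
Full point count |E(F_13)| = 8 + 1 = 9.
Hasse bound: |9 − (13+1)| = |-5| = 5 ≤ 2√13 ≈ 7.2111 ✓.


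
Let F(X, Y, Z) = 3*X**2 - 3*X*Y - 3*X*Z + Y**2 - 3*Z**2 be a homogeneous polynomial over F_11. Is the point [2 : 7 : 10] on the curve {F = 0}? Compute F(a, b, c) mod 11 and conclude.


F(2,7,10) ≡ 0 (mod 11); P is on the curve.

Evaluate F(2, 7, 10) term-by-term (mod 11).
  3*X**2 ↦ 3·4·1·1 = 12
  -3*X*Y ↦ -3·2·7·1 = -42
  -3*X*Z ↦ -3·2·1·10 = -60
  Y**2 ↦ 1·1·49·1 = 49
  -3*Z**2 ↦ -3·1·1·100 = -300
Sum: F(2, 7, 10) = (12) + (-42) + (-60) + (49) + (-300) = -341.
Reducing mod 11: -341 ≡ 0 (mod 11).
Since F(a, b, c) ≡ 0 (mod 11), P lies on the curve.


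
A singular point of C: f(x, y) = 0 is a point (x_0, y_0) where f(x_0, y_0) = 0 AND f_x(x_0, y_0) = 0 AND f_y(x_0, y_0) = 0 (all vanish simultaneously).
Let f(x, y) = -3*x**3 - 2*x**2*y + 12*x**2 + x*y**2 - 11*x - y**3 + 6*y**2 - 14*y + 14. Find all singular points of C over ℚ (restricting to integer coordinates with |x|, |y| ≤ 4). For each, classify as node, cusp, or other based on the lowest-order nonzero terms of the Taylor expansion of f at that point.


Singular points: {(1, 2)}; classification: node.

Compute partial derivatives:
  f_x = -9*x**2 - 4*x*y + 24*x + y**2 - 11.
  f_y = -2*x**2 + 2*x*y - 3*y**2 + 12*y - 14.
Scan x_0 ∈ {−4, ..., 4}. For each x_0, f_y(x_0, y) is a polynomial in y; find its integer roots y ∈ {−4, ..., 4}, then test f_x and f at those candidates.
  x = -4: f_y(-4, y) = -3*y**2 + 4*y - 46; no integer root y with |y| ≤ 4.
  x = -3: f_y(-3, y) = -3*y**2 + 6*y - 32; no integer root y with |y| ≤ 4.
  x = -2: f_y(-2, y) = -3*y**2 + 8*y - 22; no integer root y with |y| ≤ 4.
  x = -1: f_y(-1, y) = -3*y**2 + 10*y - 16; no integer root y with |y| ≤ 4.
  x = 0: f_y(0, y) = -3*y**2 + 12*y - 14; no integer root y with |y| ≤ 4.
  x = 1: f_y(1, y) = -3*y**2 + 14*y - 16; vanishes at y ∈ {2}. (1, 2): f_x = 0, f = 0 — SINGULAR.
  x = 2: f_y(2, y) = -3*y**2 + 16*y - 22; no integer root y with |y| ≤ 4.
  x = 3: f_y(3, y) = -3*y**2 + 18*y - 32; no integer root y with |y| ≤ 4.
  x = 4: f_y(4, y) = -3*y**2 + 20*y - 46; no integer root y with |y| ≤ 4.
Only singular point on the grid: (1, 2).
Classify: substitute x = 1 + u, y = 2 + v and expand: f = -3*u**3 - 2*u**2*v - u**2 + u*v**2 - v**3 + v**2.
No constant or linear terms (consistent with a singular point). Quadratic part: -u**2 + v**2. Cubic part: -3*u**3 - 2*u**2*v + u*v**2 - v**3.
The quadratic part v**2 - u**2 = (v − u)(v + u) splits into two distinct linear factors, so there are two distinct tangent lines y − 2 = ±(x − 1) — this is a node (ordinary double point).
Classification: node.


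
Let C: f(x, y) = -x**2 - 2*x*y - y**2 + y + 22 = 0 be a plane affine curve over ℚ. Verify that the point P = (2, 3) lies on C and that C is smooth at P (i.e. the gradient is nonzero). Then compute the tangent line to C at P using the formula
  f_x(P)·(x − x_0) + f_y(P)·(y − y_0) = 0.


Tangent line at P: -10*x - 9*y + 47 = 0.

Step 1: f(2, 3) = 0, so P lies on C.
Step 2: partial derivatives
  f_x(x, y) = -2*x - 2*y, f_y(x, y) = -2*x - 2*y + 1.
  f_x(P) = -10, f_y(P) = -9 (gradient nonzero, so P is smooth).
Step 3: tangent line at P: -10·(x − 2) + -9·(y − 3) = 0.
Expanding: -10*x - 9*y + 47 = 0.


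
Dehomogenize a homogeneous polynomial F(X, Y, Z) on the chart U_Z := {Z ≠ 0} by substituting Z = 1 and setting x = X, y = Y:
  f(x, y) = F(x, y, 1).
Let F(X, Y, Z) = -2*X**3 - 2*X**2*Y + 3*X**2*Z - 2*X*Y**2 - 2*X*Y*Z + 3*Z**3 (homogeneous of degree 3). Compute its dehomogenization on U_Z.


f(x, y) = -2*x**3 - 2*x**2*y + 3*x**2 - 2*x*y**2 - 2*x*y + 3

On U_Z we set Z = 1. Each monomial c·X^i·Y^j·Z^k in F becomes c·x^i·y^j·1^k = c·x^i·y^j.
Substituting Z = 1: F(X, Y, 1) = -2*x**3 - 2*x**2*y + 3*x**2 - 2*x*y**2 - 2*x*y + 3.
Note: deg(f) ≤ deg(F) = 3; strict inequality happens when F is divisible by Z (lost terms).


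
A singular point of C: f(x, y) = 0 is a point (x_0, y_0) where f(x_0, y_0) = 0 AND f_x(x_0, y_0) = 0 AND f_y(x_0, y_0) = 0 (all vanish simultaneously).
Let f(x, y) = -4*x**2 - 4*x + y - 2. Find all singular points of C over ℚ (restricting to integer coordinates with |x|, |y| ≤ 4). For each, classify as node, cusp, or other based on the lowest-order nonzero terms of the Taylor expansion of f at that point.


No singular points in the scanned grid; C is smooth there.

Compute partial derivatives:
  f_x = -8*x - 4.
  f_y = 1.
f_y = 1 is a nonzero constant, so f_y never vanishes: no point (x, y) can satisfy f = f_x = f_y = 0. In particular no (x, y) ∈ {−4, ..., 4}² is singular; the curve is smooth.


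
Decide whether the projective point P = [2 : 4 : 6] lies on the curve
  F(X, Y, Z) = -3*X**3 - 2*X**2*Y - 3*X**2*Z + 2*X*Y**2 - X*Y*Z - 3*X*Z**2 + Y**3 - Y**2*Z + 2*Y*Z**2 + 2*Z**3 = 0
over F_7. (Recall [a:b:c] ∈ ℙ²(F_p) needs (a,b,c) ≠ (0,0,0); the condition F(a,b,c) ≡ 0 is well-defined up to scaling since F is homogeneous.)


F(2,4,6) ≡ 3 (mod 7); P is NOT on the curve.

Evaluate F(2, 4, 6) term-by-term (mod 7).
  -3*X**3 ↦ -3·8·1·1 = -24
  -2*X**2*Y ↦ -2·4·4·1 = -32
  -3*X**2*Z ↦ -3·4·1·6 = -72
  2*X*Y**2 ↦ 2·2·16·1 = 64
  -X*Y*Z ↦ -1·2·4·6 = -48
  -3*X*Z**2 ↦ -3·2·1·36 = -216
  Y**3 ↦ 1·1·64·1 = 64
  -Y**2*Z ↦ -1·1·16·6 = -96
  2*Y*Z**2 ↦ 2·1·4·36 = 288
  2*Z**3 ↦ 2·1·1·216 = 432
Sum: F(2, 4, 6) = (-24) + (-32) + (-72) + (64) + (-48) + (-216) + (64) + (-96) + (288) + (432) = 360.
Reducing mod 7: 360 ≡ 3 (mod 7).
Since F(a, b, c) ≡ 3 ≠ 0 (mod 7), P does NOT lie on the curve.


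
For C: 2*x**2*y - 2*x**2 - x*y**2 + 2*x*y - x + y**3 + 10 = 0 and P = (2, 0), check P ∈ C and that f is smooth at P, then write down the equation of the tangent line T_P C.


Tangent line at P: -9*x + 12*y + 18 = 0.

Step 1: f(2, 0) = 0, so P lies on C.
Step 2: partial derivatives
  f_x(x, y) = 4*x*y - 4*x - y**2 + 2*y - 1, f_y(x, y) = 2*x**2 - 2*x*y + 2*x + 3*y**2.
  f_x(P) = -9, f_y(P) = 12 (gradient nonzero, so P is smooth).
Step 3: tangent line at P: -9·(x − 2) + 12·(y − 0) = 0.
Expanding: -9*x + 12*y + 18 = 0.


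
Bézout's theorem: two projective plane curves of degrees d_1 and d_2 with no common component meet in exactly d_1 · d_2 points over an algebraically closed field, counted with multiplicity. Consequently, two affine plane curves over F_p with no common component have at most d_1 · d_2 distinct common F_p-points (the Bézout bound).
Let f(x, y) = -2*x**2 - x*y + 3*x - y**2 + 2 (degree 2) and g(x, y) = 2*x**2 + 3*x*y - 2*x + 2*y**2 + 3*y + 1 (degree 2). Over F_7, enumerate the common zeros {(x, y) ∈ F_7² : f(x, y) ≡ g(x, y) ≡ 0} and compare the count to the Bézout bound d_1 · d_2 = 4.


Common zeros: {(0, 3)}; count = 1; Bézout bound = 4.

deg(f) = 2, deg(g) = 2, so Bézout bound = 4.
Scan x ∈ F_7. For each x, list the y ∈ F_7 with f(x, y) ≡ 0 and those with g(x, y) ≡ 0 (mod 7); the common zeros in that column are the intersection.
  x = 0: f ≡ 0 at y ∈ {3, 4}; g ≡ 0 at y ∈ {3, 6}; common: {3}.
  x = 1: f ≡ 0 at y ∈ ∅; g ≡ 0 at y ∈ {2}; common: ∅.
  x = 2: f ≡ 0 at y ∈ {0, 5}; g ≡ 0 at y ∈ ∅; common: ∅.
  x = 3: f ≡ 0 at y ∈ {0, 4}; g ≡ 0 at y ∈ ∅; common: ∅.
  x = 4: f ≡ 0 at y ∈ {5}; g ≡ 0 at y ∈ {1, 2}; common: ∅.
  x = 5: f ≡ 0 at y ∈ ∅; g ≡ 0 at y ∈ ∅; common: ∅.
  x = 6: f ≡ 0 at y ∈ ∅; g ≡ 0 at y ∈ {1, 6}; common: ∅.
Collecting: common zeros = {(0, 3)}, so the count is 1.
Comparison with the Bézout bound: 1 ≤ 4 = deg(f)·deg(g), as expected for curves with no common component (the affine F_7-count falls short of the bound because intersections may lie at infinity, over extension fields, or carry multiplicity).


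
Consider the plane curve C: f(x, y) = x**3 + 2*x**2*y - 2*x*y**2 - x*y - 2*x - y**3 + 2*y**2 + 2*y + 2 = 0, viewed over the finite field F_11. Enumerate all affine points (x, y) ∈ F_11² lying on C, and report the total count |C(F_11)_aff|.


Affine F_11-points: {(0, 4), (2, 1), (3, 2), (3, 3), (8, 1), (8, 8), (8, 10), (9, 7), (10, 1)}; count = 9.

For each of the 121 pairs (x, y) ∈ F_11², evaluate f(x, y) mod 11. Record the zeros.
  x = 0: [0↦2, 1↦5, 2↦6, 3↦10, 4↦0, 5↦3, 6↦2, 7↦2, 8↦8, 9↦3, 10↦3]  zeros at y ∈ {4}
  x = 1: [0↦1, 1↦3, 2↦10, 3↦5, 4↦4, 5↦1, 6↦1, 7↦9, 8↦8, 9↦3, 10↦10]  zeros at y ∈ ∅
  x = 2: [0↦6, 1↦0, 2↦6, 3↦7, 4↦8, 5↦3, 6↦8, 7↦6, 8↦2, 9↦1, 10↦8]  zeros at y ∈ {1}
  x = 3: [0↦1, 1↦2, 2↦0, 3↦0, 4↦7, 5↦4, 6↦7, 7↦10, 8↦7, 9↦3, 10↦3]  zeros at y ∈ {2, 3}
  x = 4: [0↦3, 1↦4, 2↦9, 3↦1, 4↦7, 5↦10, 6↦4, 7↦5, 8↦7, 9↦4, 10↦1]  zeros at y ∈ ∅
  x = 5: [0↦7, 1↦1, 2↦6, 3↦5, 4↦3, 5↦5, 6↦5, 7↦8, 8↦8, 9↦10, 10↦8]  zeros at y ∈ ∅
  x = 6: [0↦8, 1↦10, 2↦8, 3↦7, 4↦1, 5↦6, 6↦5, 7↦3, 8↦5, 9↦5, 10↦8]  zeros at y ∈ ∅
  x = 7: [0↦1, 1↦4, 2↦10, 3↦2, 4↦7, 5↦8, 6↦10, 7↦7, 8↦4, 9↦6, 10↦7]  zeros at y ∈ ∅
  x = 8: [0↦3, 1↦0, 2↦7, 3↦7, 4↦5, 5↦6, 6↦4, 7↦4, 8↦0, 9↦8, 10↦0]  zeros at y ∈ {1, 8, 10}
  x = 9: [0↦9, 1↦4, 2↦5, 3↦6, 4↦1, 5↦6, 6↦4, 7↦0, 8↦10, 9↦6, 10↦4]  zeros at y ∈ {7}
  x = 10: [0↦3, 1↦0, 2↦10, 3↦5, 4↦1, 5↦3, 6↦5, 7↦1, 8↦7, 9↦6, 10↦3]  zeros at y ∈ {1}
Collecting zeros: affine points = {(0, 4), (2, 1), (3, 2), (3, 3), (8, 1), (8, 8), (8, 10), (9, 7), (10, 1)}.
Total count |C(F_11)_aff| = 9.


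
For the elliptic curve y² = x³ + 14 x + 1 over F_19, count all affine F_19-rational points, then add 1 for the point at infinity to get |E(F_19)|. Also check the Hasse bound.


Affine points = {(0, 1), (0, 18), (1, 4), (1, 15), (4, 8), (4, 11), (5, 5), (5, 14), (6, 4), (6, 15), (7, 9), (7, 10), (8, 6), (8, 13), (9, 1), (9, 18), (10, 1), (10, 18), (11, 2), (11, 17), (12, 4), (12, 15), (13, 9), (13, 10), (18, 9), (18, 10)}; affine count = 26; |E(F_19)| = 27.

Discriminant check: Δ ∝ 4a³ + 27b² = 4·14³ + 27·1² = 4·2744 + 27·1 ≡ 2 (mod 19). Nonzero ⇒ E is nonsingular.
For each x ∈ F_19, compute rhs = x³ + 14·x + 1 mod 19, then count y ∈ F_19 with y² ≡ rhs.
  x = 0: rhs = 1, matching y values: 1, 18 (2 points).
  x = 1: rhs = 16, matching y values: 4, 15 (2 points).
  x = 2: rhs = 18, matching y values: none (0 points).
  x = 3: rhs = 13, matching y values: none (0 points).
  x = 4: rhs = 7, matching y values: 8, 11 (2 points).
  x = 5: rhs = 6, matching y values: 5, 14 (2 points).
  x = 6: rhs = 16, matching y values: 4, 15 (2 points).
  x = 7: rhs = 5, matching y values: 9, 10 (2 points).
  x = 8: rhs = 17, matching y values: 6, 13 (2 points).
  x = 9: rhs = 1, matching y values: 1, 18 (2 points).
  x = 10: rhs = 1, matching y values: 1, 18 (2 points).
  x = 11: rhs = 4, matching y values: 2, 17 (2 points).
  x = 12: rhs = 16, matching y values: 4, 15 (2 points).
  x = 13: rhs = 5, matching y values: 9, 10 (2 points).
  x = 14: rhs = 15, matching y values: none (0 points).
  x = 15: rhs = 14, matching y values: none (0 points).
  x = 16: rhs = 8, matching y values: none (0 points).
  x = 17: rhs = 3, matching y values: none (0 points).
  x = 18: rhs = 5, matching y values: 9, 10 (2 points).
Total affine count: 26.
Full point count |E(F_19)| = 26 + 1 = 27.
Hasse bound: |27 − (19+1)| = |7| = 7 ≤ 2√19 ≈ 8.7178 ✓.


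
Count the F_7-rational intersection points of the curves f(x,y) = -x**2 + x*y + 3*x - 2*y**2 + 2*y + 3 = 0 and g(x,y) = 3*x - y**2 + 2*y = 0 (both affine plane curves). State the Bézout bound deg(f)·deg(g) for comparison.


Common zeros: {(1, 6), (2, 1)}; count = 2; Bézout bound = 4.

deg(f) = 2, deg(g) = 2, so Bézout bound = 4.
Scan x ∈ F_7. For each x, list the y ∈ F_7 with f(x, y) ≡ 0 and those with g(x, y) ≡ 0 (mod 7); the common zeros in that column are the intersection.
  x = 0: f ≡ 0 at y ∈ {4}; g ≡ 0 at y ∈ {0, 2}; common: ∅.
  x = 1: f ≡ 0 at y ∈ {6}; g ≡ 0 at y ∈ {3, 6}; common: {6}.
  x = 2: f ≡ 0 at y ∈ {1}; g ≡ 0 at y ∈ {1}; common: {1}.
  x = 3: f ≡ 0 at y ∈ {3}; g ≡ 0 at y ∈ ∅; common: ∅.
  x = 4: f ≡ 0 at y ∈ {5}; g ≡ 0 at y ∈ ∅; common: ∅.
  x = 5: f ≡ 0 at y ∈ {0}; g ≡ 0 at y ∈ {4, 5}; common: ∅.
  x = 6: f ≡ 0 at y ∈ {2}; g ≡ 0 at y ∈ ∅; common: ∅.
Collecting: common zeros = {(1, 6), (2, 1)}, so the count is 2.
Comparison with the Bézout bound: 2 ≤ 4 = deg(f)·deg(g), as expected for curves with no common component (the affine F_7-count falls short of the bound because intersections may lie at infinity, over extension fields, or carry multiplicity).


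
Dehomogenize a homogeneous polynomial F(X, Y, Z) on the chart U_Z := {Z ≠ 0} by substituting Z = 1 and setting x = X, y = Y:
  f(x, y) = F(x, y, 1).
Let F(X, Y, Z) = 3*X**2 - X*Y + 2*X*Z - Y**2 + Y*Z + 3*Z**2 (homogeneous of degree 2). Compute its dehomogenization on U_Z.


f(x, y) = 3*x**2 - x*y + 2*x - y**2 + y + 3

On U_Z we set Z = 1. Each monomial c·X^i·Y^j·Z^k in F becomes c·x^i·y^j·1^k = c·x^i·y^j.
Substituting Z = 1: F(X, Y, 1) = 3*x**2 - x*y + 2*x - y**2 + y + 3.
Note: deg(f) ≤ deg(F) = 2; strict inequality happens when F is divisible by Z (lost terms).


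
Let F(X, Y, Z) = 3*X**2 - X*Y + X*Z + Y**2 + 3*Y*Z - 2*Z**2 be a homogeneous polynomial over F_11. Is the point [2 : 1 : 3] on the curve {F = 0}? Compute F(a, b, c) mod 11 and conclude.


F(2,1,3) ≡ 8 (mod 11); P is NOT on the curve.

Evaluate F(2, 1, 3) term-by-term (mod 11).
  3*X**2 ↦ 3·4·1·1 = 12
  -X*Y ↦ -1·2·1·1 = -2
  X*Z ↦ 1·2·1·3 = 6
  Y**2 ↦ 1·1·1·1 = 1
  3*Y*Z ↦ 3·1·1·3 = 9
  -2*Z**2 ↦ -2·1·1·9 = -18
Sum: F(2, 1, 3) = (12) + (-2) + (6) + (1) + (9) + (-18) = 8.
Reducing mod 11: 8 ≡ 8 (mod 11).
Since F(a, b, c) ≡ 8 ≠ 0 (mod 11), P does NOT lie on the curve.


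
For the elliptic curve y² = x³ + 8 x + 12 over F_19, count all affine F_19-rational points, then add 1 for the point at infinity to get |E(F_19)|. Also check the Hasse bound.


Affine points = {(2, 6), (2, 13), (3, 5), (3, 14), (5, 5), (5, 14), (10, 3), (10, 16), (11, 5), (11, 14), (15, 7), (15, 12), (17, 8), (17, 11)}; affine count = 14; |E(F_19)| = 15.

Discriminant check: Δ ∝ 4a³ + 27b² = 4·8³ + 27·12² = 4·512 + 27·144 ≡ 8 (mod 19). Nonzero ⇒ E is nonsingular.
For each x ∈ F_19, compute rhs = x³ + 8·x + 12 mod 19, then count y ∈ F_19 with y² ≡ rhs.
  x = 0: rhs = 12, matching y values: none (0 points).
  x = 1: rhs = 2, matching y values: none (0 points).
  x = 2: rhs = 17, matching y values: 6, 13 (2 points).
  x = 3: rhs = 6, matching y values: 5, 14 (2 points).
  x = 4: rhs = 13, matching y values: none (0 points).
  x = 5: rhs = 6, matching y values: 5, 14 (2 points).
  x = 6: rhs = 10, matching y values: none (0 points).
  x = 7: rhs = 12, matching y values: none (0 points).
  x = 8: rhs = 18, matching y values: none (0 points).
  x = 9: rhs = 15, matching y values: none (0 points).
  x = 10: rhs = 9, matching y values: 3, 16 (2 points).
  x = 11: rhs = 6, matching y values: 5, 14 (2 points).
  x = 12: rhs = 12, matching y values: none (0 points).
  x = 13: rhs = 14, matching y values: none (0 points).
  x = 14: rhs = 18, matching y values: none (0 points).
  x = 15: rhs = 11, matching y values: 7, 12 (2 points).
  x = 16: rhs = 18, matching y values: none (0 points).
  x = 17: rhs = 7, matching y values: 8, 11 (2 points).
  x = 18: rhs = 3, matching y values: none (0 points).
Total affine count: 14.
Full point count |E(F_19)| = 14 + 1 = 15.
Hasse bound: |15 − (19+1)| = |-5| = 5 ≤ 2√19 ≈ 8.7178 ✓.


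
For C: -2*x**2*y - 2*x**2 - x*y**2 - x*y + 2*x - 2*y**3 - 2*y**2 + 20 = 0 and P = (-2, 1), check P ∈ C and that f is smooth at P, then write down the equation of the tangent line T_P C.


Tangent line at P: 16*x - 12*y + 44 = 0.

Step 1: f(-2, 1) = 0, so P lies on C.
Step 2: partial derivatives
  f_x(x, y) = -4*x*y - 4*x - y**2 - y + 2, f_y(x, y) = -2*x**2 - 2*x*y - x - 6*y**2 - 4*y.
  f_x(P) = 16, f_y(P) = -12 (gradient nonzero, so P is smooth).
Step 3: tangent line at P: 16·(x − -2) + -12·(y − 1) = 0.
Expanding: 16*x - 12*y + 44 = 0.


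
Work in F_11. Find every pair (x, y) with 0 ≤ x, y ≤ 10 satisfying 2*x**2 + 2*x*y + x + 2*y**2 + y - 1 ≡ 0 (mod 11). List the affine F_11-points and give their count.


Affine F_11-points: {(0, 6), (0, 10), (1, 7), (1, 8), (6, 0), (6, 10), (7, 1), (7, 8), (8, 1), (8, 7), (10, 0), (10, 6)}; count = 12.

For each of the 121 pairs (x, y) ∈ F_11², evaluate f(x, y) mod 11. Record the zeros.
  x = 0: [0↦10, 1↦2, 2↦9, 3↦9, 4↦2, 5↦10, 6↦0, 7↦5, 8↦3, 9↦5, 10↦0]  zeros at y ∈ {6, 10}
  x = 1: [0↦2, 1↦7, 2↦5, 3↦7, 4↦2, 5↦1, 6↦4, 7↦0, 8↦0, 9↦4, 10↦1]  zeros at y ∈ {7, 8}
  x = 2: [0↦9, 1↦5, 2↦5, 3↦9, 4↦6, 5↦7, 6↦1, 7↦10, 8↦1, 9↦7, 10↦6]  zeros at y ∈ ∅
  x = 3: [0↦9, 1↦7, 2↦9, 3↦4, 4↦3, 5↦6, 6↦2, 7↦2, 8↦6, 9↦3, 10↦4]  zeros at y ∈ ∅
  x = 4: [0↦2, 1↦2, 2↦6, 3↦3, 4↦4, 5↦9, 6↦7, 7↦9, 8↦4, 9↦3, 10↦6]  zeros at y ∈ ∅
  x = 5: [0↦10, 1↦1, 2↦7, 3↦6, 4↦9, 5↦5, 6↦5, 7↦9, 8↦6, 9↦7, 10↦1]  zeros at y ∈ ∅
  x = 6: [0↦0, 1↦4, 2↦1, 3↦2, 4↦7, 5↦5, 6↦7, 7↦2, 8↦1, 9↦4, 10↦0]  zeros at y ∈ {0, 10}
  x = 7: [0↦5, 1↦0, 2↦10, 3↦2, 4↦9, 5↦9, 6↦2, 7↦10, 8↦0, 9↦5, 10↦3]  zeros at y ∈ {1, 8}
  x = 8: [0↦3, 1↦0, 2↦1, 3↦6, 4↦4, 5↦6, 6↦1, 7↦0, 8↦3, 9↦10, 10↦10]  zeros at y ∈ {1, 7}
  x = 9: [0↦5, 1↦4, 2↦7, 3↦3, 4↦3, 5↦7, 6↦4, 7↦5, 8↦10, 9↦8, 10↦10]  zeros at y ∈ ∅
  x = 10: [0↦0, 1↦1, 2↦6, 3↦4, 4↦6, 5↦1, 6↦0, 7↦3, 8↦10, 9↦10, 10↦3]  zeros at y ∈ {0, 6}
Collecting zeros: affine points = {(0, 6), (0, 10), (1, 7), (1, 8), (6, 0), (6, 10), (7, 1), (7, 8), (8, 1), (8, 7), (10, 0), (10, 6)}.
Total count |C(F_11)_aff| = 12.
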